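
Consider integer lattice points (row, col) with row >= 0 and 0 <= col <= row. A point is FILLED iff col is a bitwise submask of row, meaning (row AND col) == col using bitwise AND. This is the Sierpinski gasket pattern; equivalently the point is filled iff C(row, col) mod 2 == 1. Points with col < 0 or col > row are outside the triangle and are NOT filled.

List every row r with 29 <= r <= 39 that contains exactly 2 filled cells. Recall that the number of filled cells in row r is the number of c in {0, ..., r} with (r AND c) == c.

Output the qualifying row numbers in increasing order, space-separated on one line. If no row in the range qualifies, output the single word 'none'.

Answer: 32

Derivation:
Row r has 2^popcount(r) filled cells, so we need popcount(r) = log2(2) = 1.
Scan r = 29..39 and keep those with exactly 1 one-bits:
r=29=11101 popcount=4 -> skip
r=30=11110 popcount=4 -> skip
r=31=11111 popcount=5 -> skip
r=32=100000 popcount=1 -> KEEP
r=33=100001 popcount=2 -> skip
r=34=100010 popcount=2 -> skip
r=35=100011 popcount=3 -> skip
r=36=100100 popcount=2 -> skip
r=37=100101 popcount=3 -> skip
r=38=100110 popcount=3 -> skip
r=39=100111 popcount=4 -> skip
Kept rows: 32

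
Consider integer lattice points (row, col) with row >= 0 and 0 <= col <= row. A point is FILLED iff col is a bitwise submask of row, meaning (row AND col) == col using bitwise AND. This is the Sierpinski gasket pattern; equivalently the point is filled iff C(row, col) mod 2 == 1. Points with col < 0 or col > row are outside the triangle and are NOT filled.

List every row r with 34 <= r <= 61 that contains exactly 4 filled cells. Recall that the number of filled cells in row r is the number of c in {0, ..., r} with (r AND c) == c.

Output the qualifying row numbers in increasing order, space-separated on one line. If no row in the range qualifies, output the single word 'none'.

Row r has 2^popcount(r) filled cells, so we need popcount(r) = log2(4) = 2.
Scan r = 34..61 and keep those with exactly 2 one-bits:
r=34=100010 popcount=2 -> KEEP
r=35=100011 popcount=3 -> skip
r=36=100100 popcount=2 -> KEEP
r=37=100101 popcount=3 -> skip
r=38=100110 popcount=3 -> skip
r=39=100111 popcount=4 -> skip
r=40=101000 popcount=2 -> KEEP
r=41=101001 popcount=3 -> skip
r=42=101010 popcount=3 -> skip
r=43=101011 popcount=4 -> skip
r=44=101100 popcount=3 -> skip
r=45=101101 popcount=4 -> skip
r=46=101110 popcount=4 -> skip
r=47=101111 popcount=5 -> skip
r=48=110000 popcount=2 -> KEEP
r=49=110001 popcount=3 -> skip
r=50=110010 popcount=3 -> skip
r=51=110011 popcount=4 -> skip
r=52=110100 popcount=3 -> skip
r=53=110101 popcount=4 -> skip
r=54=110110 popcount=4 -> skip
r=55=110111 popcount=5 -> skip
r=56=111000 popcount=3 -> skip
r=57=111001 popcount=4 -> skip
r=58=111010 popcount=4 -> skip
r=59=111011 popcount=5 -> skip
r=60=111100 popcount=4 -> skip
r=61=111101 popcount=5 -> skip
Kept rows: 34 36 40 48

Answer: 34 36 40 48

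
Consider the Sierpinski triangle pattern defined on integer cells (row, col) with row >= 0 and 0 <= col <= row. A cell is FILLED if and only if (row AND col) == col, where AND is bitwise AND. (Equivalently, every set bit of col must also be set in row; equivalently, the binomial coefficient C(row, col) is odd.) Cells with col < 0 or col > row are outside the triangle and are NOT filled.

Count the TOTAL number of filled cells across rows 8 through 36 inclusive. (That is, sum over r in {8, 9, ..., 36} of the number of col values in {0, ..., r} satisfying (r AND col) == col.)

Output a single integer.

Answer: 238

Derivation:
r8=1000 pc1: +2 =2
r9=1001 pc2: +4 =6
r10=1010 pc2: +4 =10
r11=1011 pc3: +8 =18
r12=1100 pc2: +4 =22
r13=1101 pc3: +8 =30
r14=1110 pc3: +8 =38
r15=1111 pc4: +16 =54
r16=10000 pc1: +2 =56
r17=10001 pc2: +4 =60
r18=10010 pc2: +4 =64
r19=10011 pc3: +8 =72
r20=10100 pc2: +4 =76
r21=10101 pc3: +8 =84
r22=10110 pc3: +8 =92
r23=10111 pc4: +16 =108
r24=11000 pc2: +4 =112
r25=11001 pc3: +8 =120
r26=11010 pc3: +8 =128
r27=11011 pc4: +16 =144
r28=11100 pc3: +8 =152
r29=11101 pc4: +16 =168
r30=11110 pc4: +16 =184
r31=11111 pc5: +32 =216
r32=100000 pc1: +2 =218
r33=100001 pc2: +4 =222
r34=100010 pc2: +4 =226
r35=100011 pc3: +8 =234
r36=100100 pc2: +4 =238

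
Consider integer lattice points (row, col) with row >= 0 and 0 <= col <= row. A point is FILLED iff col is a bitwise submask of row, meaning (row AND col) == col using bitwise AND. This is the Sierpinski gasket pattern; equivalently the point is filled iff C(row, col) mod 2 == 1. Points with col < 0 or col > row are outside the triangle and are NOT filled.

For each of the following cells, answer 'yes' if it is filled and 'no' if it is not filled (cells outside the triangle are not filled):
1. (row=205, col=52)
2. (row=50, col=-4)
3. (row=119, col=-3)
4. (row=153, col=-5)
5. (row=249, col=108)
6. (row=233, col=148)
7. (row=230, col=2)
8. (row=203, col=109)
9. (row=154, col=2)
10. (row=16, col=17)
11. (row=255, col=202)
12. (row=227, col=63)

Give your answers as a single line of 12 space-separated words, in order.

(205,52): row=0b11001101, col=0b110100, row AND col = 0b100 = 4; 4 != 52 -> empty
(50,-4): col outside [0, 50] -> not filled
(119,-3): col outside [0, 119] -> not filled
(153,-5): col outside [0, 153] -> not filled
(249,108): row=0b11111001, col=0b1101100, row AND col = 0b1101000 = 104; 104 != 108 -> empty
(233,148): row=0b11101001, col=0b10010100, row AND col = 0b10000000 = 128; 128 != 148 -> empty
(230,2): row=0b11100110, col=0b10, row AND col = 0b10 = 2; 2 == 2 -> filled
(203,109): row=0b11001011, col=0b1101101, row AND col = 0b1001001 = 73; 73 != 109 -> empty
(154,2): row=0b10011010, col=0b10, row AND col = 0b10 = 2; 2 == 2 -> filled
(16,17): col outside [0, 16] -> not filled
(255,202): row=0b11111111, col=0b11001010, row AND col = 0b11001010 = 202; 202 == 202 -> filled
(227,63): row=0b11100011, col=0b111111, row AND col = 0b100011 = 35; 35 != 63 -> empty

Answer: no no no no no no yes no yes no yes no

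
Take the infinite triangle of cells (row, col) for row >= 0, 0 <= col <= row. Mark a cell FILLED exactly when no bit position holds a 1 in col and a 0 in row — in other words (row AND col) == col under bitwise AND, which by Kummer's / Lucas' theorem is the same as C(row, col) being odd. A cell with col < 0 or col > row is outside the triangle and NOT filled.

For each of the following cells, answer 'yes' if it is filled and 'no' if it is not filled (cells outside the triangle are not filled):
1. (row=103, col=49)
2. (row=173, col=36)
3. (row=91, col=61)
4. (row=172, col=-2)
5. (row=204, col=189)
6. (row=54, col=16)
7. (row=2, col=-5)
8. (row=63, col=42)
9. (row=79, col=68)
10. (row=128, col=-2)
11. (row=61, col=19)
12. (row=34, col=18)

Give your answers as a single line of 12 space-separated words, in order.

Answer: no yes no no no yes no yes yes no no no

Derivation:
(103,49): row=0b1100111, col=0b110001, row AND col = 0b100001 = 33; 33 != 49 -> empty
(173,36): row=0b10101101, col=0b100100, row AND col = 0b100100 = 36; 36 == 36 -> filled
(91,61): row=0b1011011, col=0b111101, row AND col = 0b11001 = 25; 25 != 61 -> empty
(172,-2): col outside [0, 172] -> not filled
(204,189): row=0b11001100, col=0b10111101, row AND col = 0b10001100 = 140; 140 != 189 -> empty
(54,16): row=0b110110, col=0b10000, row AND col = 0b10000 = 16; 16 == 16 -> filled
(2,-5): col outside [0, 2] -> not filled
(63,42): row=0b111111, col=0b101010, row AND col = 0b101010 = 42; 42 == 42 -> filled
(79,68): row=0b1001111, col=0b1000100, row AND col = 0b1000100 = 68; 68 == 68 -> filled
(128,-2): col outside [0, 128] -> not filled
(61,19): row=0b111101, col=0b10011, row AND col = 0b10001 = 17; 17 != 19 -> empty
(34,18): row=0b100010, col=0b10010, row AND col = 0b10 = 2; 2 != 18 -> empty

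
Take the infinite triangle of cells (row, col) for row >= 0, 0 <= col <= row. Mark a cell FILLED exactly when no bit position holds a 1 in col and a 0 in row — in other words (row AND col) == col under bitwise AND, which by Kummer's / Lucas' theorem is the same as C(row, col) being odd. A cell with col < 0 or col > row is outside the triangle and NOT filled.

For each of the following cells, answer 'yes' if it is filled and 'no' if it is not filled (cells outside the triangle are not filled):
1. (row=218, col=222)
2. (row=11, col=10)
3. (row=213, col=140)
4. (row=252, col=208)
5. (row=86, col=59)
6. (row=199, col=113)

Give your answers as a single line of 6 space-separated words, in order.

(218,222): col outside [0, 218] -> not filled
(11,10): row=0b1011, col=0b1010, row AND col = 0b1010 = 10; 10 == 10 -> filled
(213,140): row=0b11010101, col=0b10001100, row AND col = 0b10000100 = 132; 132 != 140 -> empty
(252,208): row=0b11111100, col=0b11010000, row AND col = 0b11010000 = 208; 208 == 208 -> filled
(86,59): row=0b1010110, col=0b111011, row AND col = 0b10010 = 18; 18 != 59 -> empty
(199,113): row=0b11000111, col=0b1110001, row AND col = 0b1000001 = 65; 65 != 113 -> empty

Answer: no yes no yes no no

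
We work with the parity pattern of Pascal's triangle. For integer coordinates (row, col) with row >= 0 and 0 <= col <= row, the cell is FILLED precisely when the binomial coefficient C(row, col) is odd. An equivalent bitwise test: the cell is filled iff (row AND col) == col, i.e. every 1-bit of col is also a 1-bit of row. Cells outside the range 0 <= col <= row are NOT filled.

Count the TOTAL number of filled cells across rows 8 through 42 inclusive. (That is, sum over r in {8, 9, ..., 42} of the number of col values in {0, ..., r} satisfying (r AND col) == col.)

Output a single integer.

r8=1000 pc1: +2 =2
r9=1001 pc2: +4 =6
r10=1010 pc2: +4 =10
r11=1011 pc3: +8 =18
r12=1100 pc2: +4 =22
r13=1101 pc3: +8 =30
r14=1110 pc3: +8 =38
r15=1111 pc4: +16 =54
r16=10000 pc1: +2 =56
r17=10001 pc2: +4 =60
r18=10010 pc2: +4 =64
r19=10011 pc3: +8 =72
r20=10100 pc2: +4 =76
r21=10101 pc3: +8 =84
r22=10110 pc3: +8 =92
r23=10111 pc4: +16 =108
r24=11000 pc2: +4 =112
r25=11001 pc3: +8 =120
r26=11010 pc3: +8 =128
r27=11011 pc4: +16 =144
r28=11100 pc3: +8 =152
r29=11101 pc4: +16 =168
r30=11110 pc4: +16 =184
r31=11111 pc5: +32 =216
r32=100000 pc1: +2 =218
r33=100001 pc2: +4 =222
r34=100010 pc2: +4 =226
r35=100011 pc3: +8 =234
r36=100100 pc2: +4 =238
r37=100101 pc3: +8 =246
r38=100110 pc3: +8 =254
r39=100111 pc4: +16 =270
r40=101000 pc2: +4 =274
r41=101001 pc3: +8 =282
r42=101010 pc3: +8 =290

Answer: 290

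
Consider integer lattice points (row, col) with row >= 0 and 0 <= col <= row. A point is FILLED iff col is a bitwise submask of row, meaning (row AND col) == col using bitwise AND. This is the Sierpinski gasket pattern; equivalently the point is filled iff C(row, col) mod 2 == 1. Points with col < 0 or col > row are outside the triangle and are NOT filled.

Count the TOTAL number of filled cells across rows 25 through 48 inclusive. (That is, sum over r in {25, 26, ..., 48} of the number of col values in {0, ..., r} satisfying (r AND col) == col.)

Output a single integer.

r25=11001 pc3: +8 =8
r26=11010 pc3: +8 =16
r27=11011 pc4: +16 =32
r28=11100 pc3: +8 =40
r29=11101 pc4: +16 =56
r30=11110 pc4: +16 =72
r31=11111 pc5: +32 =104
r32=100000 pc1: +2 =106
r33=100001 pc2: +4 =110
r34=100010 pc2: +4 =114
r35=100011 pc3: +8 =122
r36=100100 pc2: +4 =126
r37=100101 pc3: +8 =134
r38=100110 pc3: +8 =142
r39=100111 pc4: +16 =158
r40=101000 pc2: +4 =162
r41=101001 pc3: +8 =170
r42=101010 pc3: +8 =178
r43=101011 pc4: +16 =194
r44=101100 pc3: +8 =202
r45=101101 pc4: +16 =218
r46=101110 pc4: +16 =234
r47=101111 pc5: +32 =266
r48=110000 pc2: +4 =270

Answer: 270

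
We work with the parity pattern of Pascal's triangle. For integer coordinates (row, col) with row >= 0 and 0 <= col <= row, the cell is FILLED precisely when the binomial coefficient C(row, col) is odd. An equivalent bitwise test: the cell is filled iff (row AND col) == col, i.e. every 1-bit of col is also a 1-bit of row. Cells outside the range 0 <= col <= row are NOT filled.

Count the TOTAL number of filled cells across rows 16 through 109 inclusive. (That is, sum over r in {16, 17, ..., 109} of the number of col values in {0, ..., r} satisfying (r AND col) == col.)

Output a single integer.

r16=10000 pc1: +2 =2
r17=10001 pc2: +4 =6
r18=10010 pc2: +4 =10
r19=10011 pc3: +8 =18
r20=10100 pc2: +4 =22
r21=10101 pc3: +8 =30
r22=10110 pc3: +8 =38
r23=10111 pc4: +16 =54
r24=11000 pc2: +4 =58
r25=11001 pc3: +8 =66
r26=11010 pc3: +8 =74
r27=11011 pc4: +16 =90
r28=11100 pc3: +8 =98
r29=11101 pc4: +16 =114
r30=11110 pc4: +16 =130
r31=11111 pc5: +32 =162
r32=100000 pc1: +2 =164
r33=100001 pc2: +4 =168
r34=100010 pc2: +4 =172
r35=100011 pc3: +8 =180
r36=100100 pc2: +4 =184
r37=100101 pc3: +8 =192
r38=100110 pc3: +8 =200
r39=100111 pc4: +16 =216
r40=101000 pc2: +4 =220
r41=101001 pc3: +8 =228
r42=101010 pc3: +8 =236
r43=101011 pc4: +16 =252
r44=101100 pc3: +8 =260
r45=101101 pc4: +16 =276
r46=101110 pc4: +16 =292
r47=101111 pc5: +32 =324
r48=110000 pc2: +4 =328
r49=110001 pc3: +8 =336
r50=110010 pc3: +8 =344
r51=110011 pc4: +16 =360
r52=110100 pc3: +8 =368
r53=110101 pc4: +16 =384
r54=110110 pc4: +16 =400
r55=110111 pc5: +32 =432
r56=111000 pc3: +8 =440
r57=111001 pc4: +16 =456
r58=111010 pc4: +16 =472
r59=111011 pc5: +32 =504
r60=111100 pc4: +16 =520
r61=111101 pc5: +32 =552
r62=111110 pc5: +32 =584
r63=111111 pc6: +64 =648
r64=1000000 pc1: +2 =650
r65=1000001 pc2: +4 =654
r66=1000010 pc2: +4 =658
r67=1000011 pc3: +8 =666
r68=1000100 pc2: +4 =670
r69=1000101 pc3: +8 =678
r70=1000110 pc3: +8 =686
r71=1000111 pc4: +16 =702
r72=1001000 pc2: +4 =706
r73=1001001 pc3: +8 =714
r74=1001010 pc3: +8 =722
r75=1001011 pc4: +16 =738
r76=1001100 pc3: +8 =746
r77=1001101 pc4: +16 =762
r78=1001110 pc4: +16 =778
r79=1001111 pc5: +32 =810
r80=1010000 pc2: +4 =814
r81=1010001 pc3: +8 =822
r82=1010010 pc3: +8 =830
r83=1010011 pc4: +16 =846
r84=1010100 pc3: +8 =854
r85=1010101 pc4: +16 =870
r86=1010110 pc4: +16 =886
r87=1010111 pc5: +32 =918
r88=1011000 pc3: +8 =926
r89=1011001 pc4: +16 =942
r90=1011010 pc4: +16 =958
r91=1011011 pc5: +32 =990
r92=1011100 pc4: +16 =1006
r93=1011101 pc5: +32 =1038
r94=1011110 pc5: +32 =1070
r95=1011111 pc6: +64 =1134
r96=1100000 pc2: +4 =1138
r97=1100001 pc3: +8 =1146
r98=1100010 pc3: +8 =1154
r99=1100011 pc4: +16 =1170
r100=1100100 pc3: +8 =1178
r101=1100101 pc4: +16 =1194
r102=1100110 pc4: +16 =1210
r103=1100111 pc5: +32 =1242
r104=1101000 pc3: +8 =1250
r105=1101001 pc4: +16 =1266
r106=1101010 pc4: +16 =1282
r107=1101011 pc5: +32 =1314
r108=1101100 pc4: +16 =1330
r109=1101101 pc5: +32 =1362

Answer: 1362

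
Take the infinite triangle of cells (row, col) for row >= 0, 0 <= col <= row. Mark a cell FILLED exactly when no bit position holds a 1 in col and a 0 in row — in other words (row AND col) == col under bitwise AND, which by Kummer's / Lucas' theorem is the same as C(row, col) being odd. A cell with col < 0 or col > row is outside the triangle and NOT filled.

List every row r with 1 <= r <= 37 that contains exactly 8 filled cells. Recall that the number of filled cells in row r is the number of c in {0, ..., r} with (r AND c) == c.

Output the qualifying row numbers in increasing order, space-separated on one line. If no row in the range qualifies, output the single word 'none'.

Answer: 7 11 13 14 19 21 22 25 26 28 35 37

Derivation:
Row r has 2^popcount(r) filled cells, so we need popcount(r) = log2(8) = 3.
Scan r = 1..37 and keep those with exactly 3 one-bits:
r=1=1 popcount=1 -> skip
r=2=10 popcount=1 -> skip
r=3=11 popcount=2 -> skip
r=4=100 popcount=1 -> skip
r=5=101 popcount=2 -> skip
r=6=110 popcount=2 -> skip
r=7=111 popcount=3 -> KEEP
r=8=1000 popcount=1 -> skip
r=9=1001 popcount=2 -> skip
r=10=1010 popcount=2 -> skip
r=11=1011 popcount=3 -> KEEP
r=12=1100 popcount=2 -> skip
r=13=1101 popcount=3 -> KEEP
r=14=1110 popcount=3 -> KEEP
r=15=1111 popcount=4 -> skip
r=16=10000 popcount=1 -> skip
r=17=10001 popcount=2 -> skip
r=18=10010 popcount=2 -> skip
r=19=10011 popcount=3 -> KEEP
r=20=10100 popcount=2 -> skip
r=21=10101 popcount=3 -> KEEP
r=22=10110 popcount=3 -> KEEP
r=23=10111 popcount=4 -> skip
r=24=11000 popcount=2 -> skip
r=25=11001 popcount=3 -> KEEP
r=26=11010 popcount=3 -> KEEP
r=27=11011 popcount=4 -> skip
r=28=11100 popcount=3 -> KEEP
r=29=11101 popcount=4 -> skip
r=30=11110 popcount=4 -> skip
r=31=11111 popcount=5 -> skip
r=32=100000 popcount=1 -> skip
r=33=100001 popcount=2 -> skip
r=34=100010 popcount=2 -> skip
r=35=100011 popcount=3 -> KEEP
r=36=100100 popcount=2 -> skip
r=37=100101 popcount=3 -> KEEP
Kept rows: 7 11 13 14 19 21 22 25 26 28 35 37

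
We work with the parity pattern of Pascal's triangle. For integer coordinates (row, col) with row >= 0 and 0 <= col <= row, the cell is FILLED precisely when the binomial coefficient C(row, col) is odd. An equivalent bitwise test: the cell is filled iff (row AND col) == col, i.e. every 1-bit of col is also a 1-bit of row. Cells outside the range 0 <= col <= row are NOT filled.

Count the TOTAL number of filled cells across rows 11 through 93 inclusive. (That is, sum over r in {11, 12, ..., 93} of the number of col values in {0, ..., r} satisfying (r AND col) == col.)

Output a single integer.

Answer: 1082

Derivation:
r11=1011 pc3: +8 =8
r12=1100 pc2: +4 =12
r13=1101 pc3: +8 =20
r14=1110 pc3: +8 =28
r15=1111 pc4: +16 =44
r16=10000 pc1: +2 =46
r17=10001 pc2: +4 =50
r18=10010 pc2: +4 =54
r19=10011 pc3: +8 =62
r20=10100 pc2: +4 =66
r21=10101 pc3: +8 =74
r22=10110 pc3: +8 =82
r23=10111 pc4: +16 =98
r24=11000 pc2: +4 =102
r25=11001 pc3: +8 =110
r26=11010 pc3: +8 =118
r27=11011 pc4: +16 =134
r28=11100 pc3: +8 =142
r29=11101 pc4: +16 =158
r30=11110 pc4: +16 =174
r31=11111 pc5: +32 =206
r32=100000 pc1: +2 =208
r33=100001 pc2: +4 =212
r34=100010 pc2: +4 =216
r35=100011 pc3: +8 =224
r36=100100 pc2: +4 =228
r37=100101 pc3: +8 =236
r38=100110 pc3: +8 =244
r39=100111 pc4: +16 =260
r40=101000 pc2: +4 =264
r41=101001 pc3: +8 =272
r42=101010 pc3: +8 =280
r43=101011 pc4: +16 =296
r44=101100 pc3: +8 =304
r45=101101 pc4: +16 =320
r46=101110 pc4: +16 =336
r47=101111 pc5: +32 =368
r48=110000 pc2: +4 =372
r49=110001 pc3: +8 =380
r50=110010 pc3: +8 =388
r51=110011 pc4: +16 =404
r52=110100 pc3: +8 =412
r53=110101 pc4: +16 =428
r54=110110 pc4: +16 =444
r55=110111 pc5: +32 =476
r56=111000 pc3: +8 =484
r57=111001 pc4: +16 =500
r58=111010 pc4: +16 =516
r59=111011 pc5: +32 =548
r60=111100 pc4: +16 =564
r61=111101 pc5: +32 =596
r62=111110 pc5: +32 =628
r63=111111 pc6: +64 =692
r64=1000000 pc1: +2 =694
r65=1000001 pc2: +4 =698
r66=1000010 pc2: +4 =702
r67=1000011 pc3: +8 =710
r68=1000100 pc2: +4 =714
r69=1000101 pc3: +8 =722
r70=1000110 pc3: +8 =730
r71=1000111 pc4: +16 =746
r72=1001000 pc2: +4 =750
r73=1001001 pc3: +8 =758
r74=1001010 pc3: +8 =766
r75=1001011 pc4: +16 =782
r76=1001100 pc3: +8 =790
r77=1001101 pc4: +16 =806
r78=1001110 pc4: +16 =822
r79=1001111 pc5: +32 =854
r80=1010000 pc2: +4 =858
r81=1010001 pc3: +8 =866
r82=1010010 pc3: +8 =874
r83=1010011 pc4: +16 =890
r84=1010100 pc3: +8 =898
r85=1010101 pc4: +16 =914
r86=1010110 pc4: +16 =930
r87=1010111 pc5: +32 =962
r88=1011000 pc3: +8 =970
r89=1011001 pc4: +16 =986
r90=1011010 pc4: +16 =1002
r91=1011011 pc5: +32 =1034
r92=1011100 pc4: +16 =1050
r93=1011101 pc5: +32 =1082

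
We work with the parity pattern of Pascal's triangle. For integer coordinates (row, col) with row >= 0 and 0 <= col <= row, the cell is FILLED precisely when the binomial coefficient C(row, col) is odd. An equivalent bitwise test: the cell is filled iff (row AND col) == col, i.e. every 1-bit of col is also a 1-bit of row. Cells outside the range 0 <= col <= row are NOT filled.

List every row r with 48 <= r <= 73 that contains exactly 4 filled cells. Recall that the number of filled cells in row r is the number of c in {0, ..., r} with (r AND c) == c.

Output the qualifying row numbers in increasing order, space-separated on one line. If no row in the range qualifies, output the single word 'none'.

Answer: 48 65 66 68 72

Derivation:
Row r has 2^popcount(r) filled cells, so we need popcount(r) = log2(4) = 2.
Scan r = 48..73 and keep those with exactly 2 one-bits:
r=48=110000 popcount=2 -> KEEP
r=49=110001 popcount=3 -> skip
r=50=110010 popcount=3 -> skip
r=51=110011 popcount=4 -> skip
r=52=110100 popcount=3 -> skip
r=53=110101 popcount=4 -> skip
r=54=110110 popcount=4 -> skip
r=55=110111 popcount=5 -> skip
r=56=111000 popcount=3 -> skip
r=57=111001 popcount=4 -> skip
r=58=111010 popcount=4 -> skip
r=59=111011 popcount=5 -> skip
r=60=111100 popcount=4 -> skip
r=61=111101 popcount=5 -> skip
r=62=111110 popcount=5 -> skip
r=63=111111 popcount=6 -> skip
r=64=1000000 popcount=1 -> skip
r=65=1000001 popcount=2 -> KEEP
r=66=1000010 popcount=2 -> KEEP
r=67=1000011 popcount=3 -> skip
r=68=1000100 popcount=2 -> KEEP
r=69=1000101 popcount=3 -> skip
r=70=1000110 popcount=3 -> skip
r=71=1000111 popcount=4 -> skip
r=72=1001000 popcount=2 -> KEEP
r=73=1001001 popcount=3 -> skip
Kept rows: 48 65 66 68 72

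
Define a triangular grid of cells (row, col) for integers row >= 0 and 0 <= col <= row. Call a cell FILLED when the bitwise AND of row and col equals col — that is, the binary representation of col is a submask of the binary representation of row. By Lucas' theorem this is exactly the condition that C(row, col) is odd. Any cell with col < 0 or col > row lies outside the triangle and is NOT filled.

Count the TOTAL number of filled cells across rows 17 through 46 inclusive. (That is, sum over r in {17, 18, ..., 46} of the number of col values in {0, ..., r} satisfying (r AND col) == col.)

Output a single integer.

r17=10001 pc2: +4 =4
r18=10010 pc2: +4 =8
r19=10011 pc3: +8 =16
r20=10100 pc2: +4 =20
r21=10101 pc3: +8 =28
r22=10110 pc3: +8 =36
r23=10111 pc4: +16 =52
r24=11000 pc2: +4 =56
r25=11001 pc3: +8 =64
r26=11010 pc3: +8 =72
r27=11011 pc4: +16 =88
r28=11100 pc3: +8 =96
r29=11101 pc4: +16 =112
r30=11110 pc4: +16 =128
r31=11111 pc5: +32 =160
r32=100000 pc1: +2 =162
r33=100001 pc2: +4 =166
r34=100010 pc2: +4 =170
r35=100011 pc3: +8 =178
r36=100100 pc2: +4 =182
r37=100101 pc3: +8 =190
r38=100110 pc3: +8 =198
r39=100111 pc4: +16 =214
r40=101000 pc2: +4 =218
r41=101001 pc3: +8 =226
r42=101010 pc3: +8 =234
r43=101011 pc4: +16 =250
r44=101100 pc3: +8 =258
r45=101101 pc4: +16 =274
r46=101110 pc4: +16 =290

Answer: 290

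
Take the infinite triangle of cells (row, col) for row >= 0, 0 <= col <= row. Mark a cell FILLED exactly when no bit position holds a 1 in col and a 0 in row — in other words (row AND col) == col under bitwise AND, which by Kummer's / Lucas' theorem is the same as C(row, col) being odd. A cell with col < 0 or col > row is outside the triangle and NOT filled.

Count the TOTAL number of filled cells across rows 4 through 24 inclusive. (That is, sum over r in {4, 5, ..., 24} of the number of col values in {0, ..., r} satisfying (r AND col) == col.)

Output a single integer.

r4=100 pc1: +2 =2
r5=101 pc2: +4 =6
r6=110 pc2: +4 =10
r7=111 pc3: +8 =18
r8=1000 pc1: +2 =20
r9=1001 pc2: +4 =24
r10=1010 pc2: +4 =28
r11=1011 pc3: +8 =36
r12=1100 pc2: +4 =40
r13=1101 pc3: +8 =48
r14=1110 pc3: +8 =56
r15=1111 pc4: +16 =72
r16=10000 pc1: +2 =74
r17=10001 pc2: +4 =78
r18=10010 pc2: +4 =82
r19=10011 pc3: +8 =90
r20=10100 pc2: +4 =94
r21=10101 pc3: +8 =102
r22=10110 pc3: +8 =110
r23=10111 pc4: +16 =126
r24=11000 pc2: +4 =130

Answer: 130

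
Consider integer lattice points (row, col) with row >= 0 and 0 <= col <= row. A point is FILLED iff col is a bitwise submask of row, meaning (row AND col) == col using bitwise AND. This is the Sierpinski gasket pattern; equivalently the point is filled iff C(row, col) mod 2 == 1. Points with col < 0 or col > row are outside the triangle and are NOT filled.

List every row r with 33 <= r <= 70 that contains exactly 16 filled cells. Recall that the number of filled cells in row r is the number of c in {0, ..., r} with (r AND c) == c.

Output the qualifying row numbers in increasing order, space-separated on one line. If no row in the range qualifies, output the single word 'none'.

Answer: 39 43 45 46 51 53 54 57 58 60

Derivation:
Row r has 2^popcount(r) filled cells, so we need popcount(r) = log2(16) = 4.
Scan r = 33..70 and keep those with exactly 4 one-bits:
r=33=100001 popcount=2 -> skip
r=34=100010 popcount=2 -> skip
r=35=100011 popcount=3 -> skip
r=36=100100 popcount=2 -> skip
r=37=100101 popcount=3 -> skip
r=38=100110 popcount=3 -> skip
r=39=100111 popcount=4 -> KEEP
r=40=101000 popcount=2 -> skip
r=41=101001 popcount=3 -> skip
r=42=101010 popcount=3 -> skip
r=43=101011 popcount=4 -> KEEP
r=44=101100 popcount=3 -> skip
r=45=101101 popcount=4 -> KEEP
r=46=101110 popcount=4 -> KEEP
r=47=101111 popcount=5 -> skip
r=48=110000 popcount=2 -> skip
r=49=110001 popcount=3 -> skip
r=50=110010 popcount=3 -> skip
r=51=110011 popcount=4 -> KEEP
r=52=110100 popcount=3 -> skip
r=53=110101 popcount=4 -> KEEP
r=54=110110 popcount=4 -> KEEP
r=55=110111 popcount=5 -> skip
r=56=111000 popcount=3 -> skip
r=57=111001 popcount=4 -> KEEP
r=58=111010 popcount=4 -> KEEP
r=59=111011 popcount=5 -> skip
r=60=111100 popcount=4 -> KEEP
r=61=111101 popcount=5 -> skip
r=62=111110 popcount=5 -> skip
r=63=111111 popcount=6 -> skip
r=64=1000000 popcount=1 -> skip
r=65=1000001 popcount=2 -> skip
r=66=1000010 popcount=2 -> skip
r=67=1000011 popcount=3 -> skip
r=68=1000100 popcount=2 -> skip
r=69=1000101 popcount=3 -> skip
r=70=1000110 popcount=3 -> skip
Kept rows: 39 43 45 46 51 53 54 57 58 60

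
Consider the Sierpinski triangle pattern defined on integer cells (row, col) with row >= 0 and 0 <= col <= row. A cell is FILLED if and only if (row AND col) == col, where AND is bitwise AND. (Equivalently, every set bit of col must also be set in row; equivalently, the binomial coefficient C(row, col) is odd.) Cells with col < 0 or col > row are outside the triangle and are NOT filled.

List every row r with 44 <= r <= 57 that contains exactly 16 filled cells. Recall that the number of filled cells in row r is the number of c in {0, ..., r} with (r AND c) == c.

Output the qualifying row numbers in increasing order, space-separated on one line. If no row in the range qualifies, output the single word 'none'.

Answer: 45 46 51 53 54 57

Derivation:
Row r has 2^popcount(r) filled cells, so we need popcount(r) = log2(16) = 4.
Scan r = 44..57 and keep those with exactly 4 one-bits:
r=44=101100 popcount=3 -> skip
r=45=101101 popcount=4 -> KEEP
r=46=101110 popcount=4 -> KEEP
r=47=101111 popcount=5 -> skip
r=48=110000 popcount=2 -> skip
r=49=110001 popcount=3 -> skip
r=50=110010 popcount=3 -> skip
r=51=110011 popcount=4 -> KEEP
r=52=110100 popcount=3 -> skip
r=53=110101 popcount=4 -> KEEP
r=54=110110 popcount=4 -> KEEP
r=55=110111 popcount=5 -> skip
r=56=111000 popcount=3 -> skip
r=57=111001 popcount=4 -> KEEP
Kept rows: 45 46 51 53 54 57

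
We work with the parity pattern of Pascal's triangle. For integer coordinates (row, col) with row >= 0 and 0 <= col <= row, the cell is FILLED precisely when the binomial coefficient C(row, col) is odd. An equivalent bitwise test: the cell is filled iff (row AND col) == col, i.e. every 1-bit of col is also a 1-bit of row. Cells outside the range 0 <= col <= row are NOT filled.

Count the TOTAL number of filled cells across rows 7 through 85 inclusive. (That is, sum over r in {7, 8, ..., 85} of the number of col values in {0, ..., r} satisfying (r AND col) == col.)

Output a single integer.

r7=111 pc3: +8 =8
r8=1000 pc1: +2 =10
r9=1001 pc2: +4 =14
r10=1010 pc2: +4 =18
r11=1011 pc3: +8 =26
r12=1100 pc2: +4 =30
r13=1101 pc3: +8 =38
r14=1110 pc3: +8 =46
r15=1111 pc4: +16 =62
r16=10000 pc1: +2 =64
r17=10001 pc2: +4 =68
r18=10010 pc2: +4 =72
r19=10011 pc3: +8 =80
r20=10100 pc2: +4 =84
r21=10101 pc3: +8 =92
r22=10110 pc3: +8 =100
r23=10111 pc4: +16 =116
r24=11000 pc2: +4 =120
r25=11001 pc3: +8 =128
r26=11010 pc3: +8 =136
r27=11011 pc4: +16 =152
r28=11100 pc3: +8 =160
r29=11101 pc4: +16 =176
r30=11110 pc4: +16 =192
r31=11111 pc5: +32 =224
r32=100000 pc1: +2 =226
r33=100001 pc2: +4 =230
r34=100010 pc2: +4 =234
r35=100011 pc3: +8 =242
r36=100100 pc2: +4 =246
r37=100101 pc3: +8 =254
r38=100110 pc3: +8 =262
r39=100111 pc4: +16 =278
r40=101000 pc2: +4 =282
r41=101001 pc3: +8 =290
r42=101010 pc3: +8 =298
r43=101011 pc4: +16 =314
r44=101100 pc3: +8 =322
r45=101101 pc4: +16 =338
r46=101110 pc4: +16 =354
r47=101111 pc5: +32 =386
r48=110000 pc2: +4 =390
r49=110001 pc3: +8 =398
r50=110010 pc3: +8 =406
r51=110011 pc4: +16 =422
r52=110100 pc3: +8 =430
r53=110101 pc4: +16 =446
r54=110110 pc4: +16 =462
r55=110111 pc5: +32 =494
r56=111000 pc3: +8 =502
r57=111001 pc4: +16 =518
r58=111010 pc4: +16 =534
r59=111011 pc5: +32 =566
r60=111100 pc4: +16 =582
r61=111101 pc5: +32 =614
r62=111110 pc5: +32 =646
r63=111111 pc6: +64 =710
r64=1000000 pc1: +2 =712
r65=1000001 pc2: +4 =716
r66=1000010 pc2: +4 =720
r67=1000011 pc3: +8 =728
r68=1000100 pc2: +4 =732
r69=1000101 pc3: +8 =740
r70=1000110 pc3: +8 =748
r71=1000111 pc4: +16 =764
r72=1001000 pc2: +4 =768
r73=1001001 pc3: +8 =776
r74=1001010 pc3: +8 =784
r75=1001011 pc4: +16 =800
r76=1001100 pc3: +8 =808
r77=1001101 pc4: +16 =824
r78=1001110 pc4: +16 =840
r79=1001111 pc5: +32 =872
r80=1010000 pc2: +4 =876
r81=1010001 pc3: +8 =884
r82=1010010 pc3: +8 =892
r83=1010011 pc4: +16 =908
r84=1010100 pc3: +8 =916
r85=1010101 pc4: +16 =932

Answer: 932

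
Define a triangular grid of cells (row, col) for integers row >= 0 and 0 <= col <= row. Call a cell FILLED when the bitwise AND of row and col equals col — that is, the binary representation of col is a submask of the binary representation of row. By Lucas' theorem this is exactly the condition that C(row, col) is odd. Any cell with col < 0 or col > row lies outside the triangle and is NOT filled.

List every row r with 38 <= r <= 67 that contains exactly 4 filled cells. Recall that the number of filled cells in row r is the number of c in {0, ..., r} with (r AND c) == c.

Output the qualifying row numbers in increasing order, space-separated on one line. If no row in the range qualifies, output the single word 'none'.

Row r has 2^popcount(r) filled cells, so we need popcount(r) = log2(4) = 2.
Scan r = 38..67 and keep those with exactly 2 one-bits:
r=38=100110 popcount=3 -> skip
r=39=100111 popcount=4 -> skip
r=40=101000 popcount=2 -> KEEP
r=41=101001 popcount=3 -> skip
r=42=101010 popcount=3 -> skip
r=43=101011 popcount=4 -> skip
r=44=101100 popcount=3 -> skip
r=45=101101 popcount=4 -> skip
r=46=101110 popcount=4 -> skip
r=47=101111 popcount=5 -> skip
r=48=110000 popcount=2 -> KEEP
r=49=110001 popcount=3 -> skip
r=50=110010 popcount=3 -> skip
r=51=110011 popcount=4 -> skip
r=52=110100 popcount=3 -> skip
r=53=110101 popcount=4 -> skip
r=54=110110 popcount=4 -> skip
r=55=110111 popcount=5 -> skip
r=56=111000 popcount=3 -> skip
r=57=111001 popcount=4 -> skip
r=58=111010 popcount=4 -> skip
r=59=111011 popcount=5 -> skip
r=60=111100 popcount=4 -> skip
r=61=111101 popcount=5 -> skip
r=62=111110 popcount=5 -> skip
r=63=111111 popcount=6 -> skip
r=64=1000000 popcount=1 -> skip
r=65=1000001 popcount=2 -> KEEP
r=66=1000010 popcount=2 -> KEEP
r=67=1000011 popcount=3 -> skip
Kept rows: 40 48 65 66

Answer: 40 48 65 66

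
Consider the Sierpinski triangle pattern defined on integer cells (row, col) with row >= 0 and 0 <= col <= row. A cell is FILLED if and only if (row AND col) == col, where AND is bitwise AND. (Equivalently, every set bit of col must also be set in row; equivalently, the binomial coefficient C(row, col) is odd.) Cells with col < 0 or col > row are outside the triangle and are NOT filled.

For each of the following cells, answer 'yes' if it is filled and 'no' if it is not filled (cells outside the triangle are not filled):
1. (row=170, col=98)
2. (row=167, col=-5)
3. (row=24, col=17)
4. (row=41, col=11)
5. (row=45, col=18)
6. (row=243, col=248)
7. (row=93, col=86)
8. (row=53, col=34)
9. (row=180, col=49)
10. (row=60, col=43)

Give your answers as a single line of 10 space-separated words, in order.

(170,98): row=0b10101010, col=0b1100010, row AND col = 0b100010 = 34; 34 != 98 -> empty
(167,-5): col outside [0, 167] -> not filled
(24,17): row=0b11000, col=0b10001, row AND col = 0b10000 = 16; 16 != 17 -> empty
(41,11): row=0b101001, col=0b1011, row AND col = 0b1001 = 9; 9 != 11 -> empty
(45,18): row=0b101101, col=0b10010, row AND col = 0b0 = 0; 0 != 18 -> empty
(243,248): col outside [0, 243] -> not filled
(93,86): row=0b1011101, col=0b1010110, row AND col = 0b1010100 = 84; 84 != 86 -> empty
(53,34): row=0b110101, col=0b100010, row AND col = 0b100000 = 32; 32 != 34 -> empty
(180,49): row=0b10110100, col=0b110001, row AND col = 0b110000 = 48; 48 != 49 -> empty
(60,43): row=0b111100, col=0b101011, row AND col = 0b101000 = 40; 40 != 43 -> empty

Answer: no no no no no no no no no no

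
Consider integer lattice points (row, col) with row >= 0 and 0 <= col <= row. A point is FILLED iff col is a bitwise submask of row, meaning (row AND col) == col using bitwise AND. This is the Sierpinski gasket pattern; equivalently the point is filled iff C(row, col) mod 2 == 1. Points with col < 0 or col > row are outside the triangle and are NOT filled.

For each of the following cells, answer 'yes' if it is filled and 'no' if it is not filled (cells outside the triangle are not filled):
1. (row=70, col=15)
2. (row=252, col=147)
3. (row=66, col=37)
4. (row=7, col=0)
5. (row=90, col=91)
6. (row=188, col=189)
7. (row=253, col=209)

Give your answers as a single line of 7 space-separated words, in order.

(70,15): row=0b1000110, col=0b1111, row AND col = 0b110 = 6; 6 != 15 -> empty
(252,147): row=0b11111100, col=0b10010011, row AND col = 0b10010000 = 144; 144 != 147 -> empty
(66,37): row=0b1000010, col=0b100101, row AND col = 0b0 = 0; 0 != 37 -> empty
(7,0): row=0b111, col=0b0, row AND col = 0b0 = 0; 0 == 0 -> filled
(90,91): col outside [0, 90] -> not filled
(188,189): col outside [0, 188] -> not filled
(253,209): row=0b11111101, col=0b11010001, row AND col = 0b11010001 = 209; 209 == 209 -> filled

Answer: no no no yes no no yes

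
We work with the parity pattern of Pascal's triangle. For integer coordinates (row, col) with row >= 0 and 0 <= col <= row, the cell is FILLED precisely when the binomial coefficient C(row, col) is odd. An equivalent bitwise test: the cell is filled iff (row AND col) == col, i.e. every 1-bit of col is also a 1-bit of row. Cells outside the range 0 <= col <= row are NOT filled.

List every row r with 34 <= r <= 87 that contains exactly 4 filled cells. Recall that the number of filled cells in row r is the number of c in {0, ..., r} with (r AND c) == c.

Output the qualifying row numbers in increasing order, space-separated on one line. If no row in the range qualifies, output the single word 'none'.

Answer: 34 36 40 48 65 66 68 72 80

Derivation:
Row r has 2^popcount(r) filled cells, so we need popcount(r) = log2(4) = 2.
Scan r = 34..87 and keep those with exactly 2 one-bits:
r=34=100010 popcount=2 -> KEEP
r=35=100011 popcount=3 -> skip
r=36=100100 popcount=2 -> KEEP
r=37=100101 popcount=3 -> skip
r=38=100110 popcount=3 -> skip
r=39=100111 popcount=4 -> skip
r=40=101000 popcount=2 -> KEEP
r=41=101001 popcount=3 -> skip
r=42=101010 popcount=3 -> skip
r=43=101011 popcount=4 -> skip
r=44=101100 popcount=3 -> skip
r=45=101101 popcount=4 -> skip
r=46=101110 popcount=4 -> skip
r=47=101111 popcount=5 -> skip
r=48=110000 popcount=2 -> KEEP
r=49=110001 popcount=3 -> skip
r=50=110010 popcount=3 -> skip
r=51=110011 popcount=4 -> skip
r=52=110100 popcount=3 -> skip
r=53=110101 popcount=4 -> skip
r=54=110110 popcount=4 -> skip
r=55=110111 popcount=5 -> skip
r=56=111000 popcount=3 -> skip
r=57=111001 popcount=4 -> skip
r=58=111010 popcount=4 -> skip
r=59=111011 popcount=5 -> skip
r=60=111100 popcount=4 -> skip
r=61=111101 popcount=5 -> skip
r=62=111110 popcount=5 -> skip
r=63=111111 popcount=6 -> skip
r=64=1000000 popcount=1 -> skip
r=65=1000001 popcount=2 -> KEEP
r=66=1000010 popcount=2 -> KEEP
r=67=1000011 popcount=3 -> skip
r=68=1000100 popcount=2 -> KEEP
r=69=1000101 popcount=3 -> skip
r=70=1000110 popcount=3 -> skip
r=71=1000111 popcount=4 -> skip
r=72=1001000 popcount=2 -> KEEP
r=73=1001001 popcount=3 -> skip
r=74=1001010 popcount=3 -> skip
r=75=1001011 popcount=4 -> skip
r=76=1001100 popcount=3 -> skip
r=77=1001101 popcount=4 -> skip
r=78=1001110 popcount=4 -> skip
r=79=1001111 popcount=5 -> skip
r=80=1010000 popcount=2 -> KEEP
r=81=1010001 popcount=3 -> skip
r=82=1010010 popcount=3 -> skip
r=83=1010011 popcount=4 -> skip
r=84=1010100 popcount=3 -> skip
r=85=1010101 popcount=4 -> skip
r=86=1010110 popcount=4 -> skip
r=87=1010111 popcount=5 -> skip
Kept rows: 34 36 40 48 65 66 68 72 80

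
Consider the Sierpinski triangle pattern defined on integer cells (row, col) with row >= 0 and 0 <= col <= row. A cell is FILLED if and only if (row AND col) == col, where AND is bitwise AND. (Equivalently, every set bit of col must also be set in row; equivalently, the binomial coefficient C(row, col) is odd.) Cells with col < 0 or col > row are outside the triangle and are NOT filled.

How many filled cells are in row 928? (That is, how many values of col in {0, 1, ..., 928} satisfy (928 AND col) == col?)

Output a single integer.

928 in binary = 1110100000
popcount(928) = number of 1-bits in 1110100000 = 4
A col c satisfies (928 AND c) == c iff every set bit of c is also set in 928; each of the 4 set bits of 928 can independently be on or off in c.
count = 2^4 = 16

Answer: 16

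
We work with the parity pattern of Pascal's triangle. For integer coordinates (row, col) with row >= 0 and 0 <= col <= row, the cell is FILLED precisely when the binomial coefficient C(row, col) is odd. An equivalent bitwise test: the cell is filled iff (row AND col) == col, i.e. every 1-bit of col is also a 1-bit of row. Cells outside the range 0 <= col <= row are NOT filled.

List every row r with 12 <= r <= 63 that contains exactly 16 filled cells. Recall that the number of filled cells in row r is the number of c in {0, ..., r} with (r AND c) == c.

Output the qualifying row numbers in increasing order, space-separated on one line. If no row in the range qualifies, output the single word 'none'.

Row r has 2^popcount(r) filled cells, so we need popcount(r) = log2(16) = 4.
Scan r = 12..63 and keep those with exactly 4 one-bits:
r=12=1100 popcount=2 -> skip
r=13=1101 popcount=3 -> skip
r=14=1110 popcount=3 -> skip
r=15=1111 popcount=4 -> KEEP
r=16=10000 popcount=1 -> skip
r=17=10001 popcount=2 -> skip
r=18=10010 popcount=2 -> skip
r=19=10011 popcount=3 -> skip
r=20=10100 popcount=2 -> skip
r=21=10101 popcount=3 -> skip
r=22=10110 popcount=3 -> skip
r=23=10111 popcount=4 -> KEEP
r=24=11000 popcount=2 -> skip
r=25=11001 popcount=3 -> skip
r=26=11010 popcount=3 -> skip
r=27=11011 popcount=4 -> KEEP
r=28=11100 popcount=3 -> skip
r=29=11101 popcount=4 -> KEEP
r=30=11110 popcount=4 -> KEEP
r=31=11111 popcount=5 -> skip
r=32=100000 popcount=1 -> skip
r=33=100001 popcount=2 -> skip
r=34=100010 popcount=2 -> skip
r=35=100011 popcount=3 -> skip
r=36=100100 popcount=2 -> skip
r=37=100101 popcount=3 -> skip
r=38=100110 popcount=3 -> skip
r=39=100111 popcount=4 -> KEEP
r=40=101000 popcount=2 -> skip
r=41=101001 popcount=3 -> skip
r=42=101010 popcount=3 -> skip
r=43=101011 popcount=4 -> KEEP
r=44=101100 popcount=3 -> skip
r=45=101101 popcount=4 -> KEEP
r=46=101110 popcount=4 -> KEEP
r=47=101111 popcount=5 -> skip
r=48=110000 popcount=2 -> skip
r=49=110001 popcount=3 -> skip
r=50=110010 popcount=3 -> skip
r=51=110011 popcount=4 -> KEEP
r=52=110100 popcount=3 -> skip
r=53=110101 popcount=4 -> KEEP
r=54=110110 popcount=4 -> KEEP
r=55=110111 popcount=5 -> skip
r=56=111000 popcount=3 -> skip
r=57=111001 popcount=4 -> KEEP
r=58=111010 popcount=4 -> KEEP
r=59=111011 popcount=5 -> skip
r=60=111100 popcount=4 -> KEEP
r=61=111101 popcount=5 -> skip
r=62=111110 popcount=5 -> skip
r=63=111111 popcount=6 -> skip
Kept rows: 15 23 27 29 30 39 43 45 46 51 53 54 57 58 60

Answer: 15 23 27 29 30 39 43 45 46 51 53 54 57 58 60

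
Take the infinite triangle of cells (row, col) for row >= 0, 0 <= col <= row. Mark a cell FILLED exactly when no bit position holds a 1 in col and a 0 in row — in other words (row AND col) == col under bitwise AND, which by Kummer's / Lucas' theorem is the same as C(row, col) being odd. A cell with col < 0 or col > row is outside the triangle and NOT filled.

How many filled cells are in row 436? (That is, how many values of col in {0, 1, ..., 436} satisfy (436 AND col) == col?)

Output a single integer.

436 in binary = 110110100
popcount(436) = number of 1-bits in 110110100 = 5
A col c satisfies (436 AND c) == c iff every set bit of c is also set in 436; each of the 5 set bits of 436 can independently be on or off in c.
count = 2^5 = 32

Answer: 32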